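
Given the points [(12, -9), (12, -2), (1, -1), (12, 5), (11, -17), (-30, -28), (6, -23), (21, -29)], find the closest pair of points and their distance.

Computing all pairwise distances among 8 points:

d((12, -9), (12, -2)) = 7.0 <-- minimum
d((12, -9), (1, -1)) = 13.6015
d((12, -9), (12, 5)) = 14.0
d((12, -9), (11, -17)) = 8.0623
d((12, -9), (-30, -28)) = 46.0977
d((12, -9), (6, -23)) = 15.2315
d((12, -9), (21, -29)) = 21.9317
d((12, -2), (1, -1)) = 11.0454
d((12, -2), (12, 5)) = 7.0 <-- minimum
d((12, -2), (11, -17)) = 15.0333
d((12, -2), (-30, -28)) = 49.3964
d((12, -2), (6, -23)) = 21.8403
d((12, -2), (21, -29)) = 28.4605
d((1, -1), (12, 5)) = 12.53
d((1, -1), (11, -17)) = 18.868
d((1, -1), (-30, -28)) = 41.1096
d((1, -1), (6, -23)) = 22.561
d((1, -1), (21, -29)) = 34.4093
d((12, 5), (11, -17)) = 22.0227
d((12, 5), (-30, -28)) = 53.4135
d((12, 5), (6, -23)) = 28.6356
d((12, 5), (21, -29)) = 35.171
d((11, -17), (-30, -28)) = 42.45
d((11, -17), (6, -23)) = 7.8102
d((11, -17), (21, -29)) = 15.6205
d((-30, -28), (6, -23)) = 36.3456
d((-30, -28), (21, -29)) = 51.0098
d((6, -23), (21, -29)) = 16.1555

Minimum distance: 7.0 (tie among 2 pairs: (12, -9) and (12, -2); (12, -2) and (12, 5))

The minimum Euclidean distance is 7.0. There is a tie: 2 pairs achieve this minimum — (12, -9) and (12, -2); (12, -2) and (12, 5). Any of these is a valid closest pair. For 8 points, brute-force pairwise comparison is shown above. For large n, the divide-and-conquer algorithm (sort by x, recurse on halves, check the dividing strip) achieves O(n log n).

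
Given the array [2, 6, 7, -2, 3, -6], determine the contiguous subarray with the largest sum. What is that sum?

Using Kadane's algorithm on [2, 6, 7, -2, 3, -6]:

Scanning through the array:
Position 1 (value 6): max_ending_here = 8, max_so_far = 8
Position 2 (value 7): max_ending_here = 15, max_so_far = 15
Position 3 (value -2): max_ending_here = 13, max_so_far = 15
Position 4 (value 3): max_ending_here = 16, max_so_far = 16
Position 5 (value -6): max_ending_here = 10, max_so_far = 16

Maximum subarray: [2, 6, 7, -2, 3]
Maximum sum: 16

The maximum subarray is [2, 6, 7, -2, 3] with sum 16. This subarray runs from index 0 to index 4.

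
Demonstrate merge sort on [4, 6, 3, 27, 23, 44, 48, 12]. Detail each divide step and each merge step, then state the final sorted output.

Merge sort trace:

Split: [4, 6, 3, 27, 23, 44, 48, 12] -> [4, 6, 3, 27] and [23, 44, 48, 12]
  Split: [4, 6, 3, 27] -> [4, 6] and [3, 27]
    Split: [4, 6] -> [4] and [6]
    Merge: [4] + [6] -> [4, 6]
    Split: [3, 27] -> [3] and [27]
    Merge: [3] + [27] -> [3, 27]
  Merge: [4, 6] + [3, 27] -> [3, 4, 6, 27]
  Split: [23, 44, 48, 12] -> [23, 44] and [48, 12]
    Split: [23, 44] -> [23] and [44]
    Merge: [23] + [44] -> [23, 44]
    Split: [48, 12] -> [48] and [12]
    Merge: [48] + [12] -> [12, 48]
  Merge: [23, 44] + [12, 48] -> [12, 23, 44, 48]
Merge: [3, 4, 6, 27] + [12, 23, 44, 48] -> [3, 4, 6, 12, 23, 27, 44, 48]

Final sorted array: [3, 4, 6, 12, 23, 27, 44, 48]

The merge sort proceeds by recursively splitting the array and merging sorted halves.
After all merges, the sorted array is [3, 4, 6, 12, 23, 27, 44, 48].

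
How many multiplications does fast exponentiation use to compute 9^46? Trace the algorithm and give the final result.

Computing 9^46 by squaring (build up from 9^1; each line after the first costs one multiplication):

9^1 = 9
9^2 = (9^1)^2 = 9^2 = 81
9^4 = (9^2)^2 = 81^2 = 6561
9^5 = 9 * 9^4 = 9 * 6561 = 59049
9^10 = (9^5)^2 = 59049^2 = 3486784401
9^11 = 9 * 9^10 = 9 * 3486784401 = 31381059609
9^22 = (9^11)^2 = 31381059609^2 = 984770902183611232881
9^23 = 9 * 9^22 = 9 * 984770902183611232881 = 8862938119652501095929
9^46 = (9^23)^2 = 8862938119652501095929^2 = 78551672112789411833022577315290546060373041

Result: 78551672112789411833022577315290546060373041
Multiplications needed: 8 (8 lines after 9^1)

9^46 = 78551672112789411833022577315290546060373041. Using exponentiation by squaring, this requires 8 multiplications. The key idea: if the exponent is even, square the half-power; if odd, multiply by the base once.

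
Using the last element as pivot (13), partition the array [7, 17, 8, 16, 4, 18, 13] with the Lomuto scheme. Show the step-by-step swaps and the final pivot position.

Lomuto partition with pivot = 13:

Initial array: [7, 17, 8, 16, 4, 18, 13]

arr[0]=7 <= 13: swap with position 0, array becomes [7, 17, 8, 16, 4, 18, 13]
arr[1]=17 > 13: no swap
arr[2]=8 <= 13: swap with position 1, array becomes [7, 8, 17, 16, 4, 18, 13]
arr[3]=16 > 13: no swap
arr[4]=4 <= 13: swap with position 2, array becomes [7, 8, 4, 16, 17, 18, 13]
arr[5]=18 > 13: no swap

Place pivot at position 3: [7, 8, 4, 13, 17, 18, 16]
Pivot position: 3

After partitioning with pivot 13, the array becomes [7, 8, 4, 13, 17, 18, 16]. The pivot is placed at index 3. All elements to the left of the pivot are <= 13, and all elements to the right are > 13.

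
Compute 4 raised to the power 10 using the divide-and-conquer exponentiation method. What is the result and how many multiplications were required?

Computing 4^10 by squaring (build up from 4^1; each line after the first costs one multiplication):

4^1 = 4
4^2 = (4^1)^2 = 4^2 = 16
4^4 = (4^2)^2 = 16^2 = 256
4^5 = 4 * 4^4 = 4 * 256 = 1024
4^10 = (4^5)^2 = 1024^2 = 1048576

Result: 1048576
Multiplications needed: 4 (4 lines after 4^1)

4^10 = 1048576. Using exponentiation by squaring, this requires 4 multiplications. The key idea: if the exponent is even, square the half-power; if odd, multiply by the base once.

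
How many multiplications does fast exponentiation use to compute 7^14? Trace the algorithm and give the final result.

Computing 7^14 by squaring (build up from 7^1; each line after the first costs one multiplication):

7^1 = 7
7^2 = (7^1)^2 = 7^2 = 49
7^3 = 7 * 7^2 = 7 * 49 = 343
7^6 = (7^3)^2 = 343^2 = 117649
7^7 = 7 * 7^6 = 7 * 117649 = 823543
7^14 = (7^7)^2 = 823543^2 = 678223072849

Result: 678223072849
Multiplications needed: 5 (5 lines after 7^1)

7^14 = 678223072849. Using exponentiation by squaring, this requires 5 multiplications. The key idea: if the exponent is even, square the half-power; if odd, multiply by the base once.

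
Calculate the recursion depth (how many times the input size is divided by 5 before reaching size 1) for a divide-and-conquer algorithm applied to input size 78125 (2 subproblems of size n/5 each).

For divide and conquer with division factor 5:

Problem sizes at each level:
Level 0: 78125
Level 1: 15625
Level 2: 3125
Level 3: 625
Level 4: 125
Level 5: 25
Level 6: 5
Level 7: 1

The root is level 0 and the size-1 base case is level 7 (the tree spans levels 0 through 7, i.e. 8 levels counting the root), so the depth is the number of divisions: log_5(78125) = 7

The recursion tree depth is log_5(78125) = 7. At each level, the problem size is divided by 5, so it takes 7 divisions to reduce to a base case of size 1. The algorithm makes 2 recursive calls at each level.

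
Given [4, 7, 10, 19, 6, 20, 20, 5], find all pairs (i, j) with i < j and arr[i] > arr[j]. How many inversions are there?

Finding inversions in [4, 7, 10, 19, 6, 20, 20, 5]:

(1, 4): arr[1]=7 > arr[4]=6
(1, 7): arr[1]=7 > arr[7]=5
(2, 4): arr[2]=10 > arr[4]=6
(2, 7): arr[2]=10 > arr[7]=5
(3, 4): arr[3]=19 > arr[4]=6
(3, 7): arr[3]=19 > arr[7]=5
(4, 7): arr[4]=6 > arr[7]=5
(5, 7): arr[5]=20 > arr[7]=5
(6, 7): arr[6]=20 > arr[7]=5

Total inversions: 9

The array has 9 inversion(s): (1,4), (1,7), (2,4), (2,7), (3,4), (3,7), (4,7), (5,7), (6,7). Each pair (i,j) satisfies i < j and arr[i] > arr[j].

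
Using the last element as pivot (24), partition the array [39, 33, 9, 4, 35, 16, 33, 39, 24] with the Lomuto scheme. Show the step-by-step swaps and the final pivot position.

Lomuto partition with pivot = 24:

Initial array: [39, 33, 9, 4, 35, 16, 33, 39, 24]

arr[0]=39 > 24: no swap
arr[1]=33 > 24: no swap
arr[2]=9 <= 24: swap with position 0, array becomes [9, 33, 39, 4, 35, 16, 33, 39, 24]
arr[3]=4 <= 24: swap with position 1, array becomes [9, 4, 39, 33, 35, 16, 33, 39, 24]
arr[4]=35 > 24: no swap
arr[5]=16 <= 24: swap with position 2, array becomes [9, 4, 16, 33, 35, 39, 33, 39, 24]
arr[6]=33 > 24: no swap
arr[7]=39 > 24: no swap

Place pivot at position 3: [9, 4, 16, 24, 35, 39, 33, 39, 33]
Pivot position: 3

After partitioning with pivot 24, the array becomes [9, 4, 16, 24, 35, 39, 33, 39, 33]. The pivot is placed at index 3. All elements to the left of the pivot are <= 24, and all elements to the right are > 24.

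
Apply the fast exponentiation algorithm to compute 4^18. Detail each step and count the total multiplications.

Computing 4^18 by squaring (build up from 4^1; each line after the first costs one multiplication):

4^1 = 4
4^2 = (4^1)^2 = 4^2 = 16
4^4 = (4^2)^2 = 16^2 = 256
4^8 = (4^4)^2 = 256^2 = 65536
4^9 = 4 * 4^8 = 4 * 65536 = 262144
4^18 = (4^9)^2 = 262144^2 = 68719476736

Result: 68719476736
Multiplications needed: 5 (5 lines after 4^1)

4^18 = 68719476736. Using exponentiation by squaring, this requires 5 multiplications. The key idea: if the exponent is even, square the half-power; if odd, multiply by the base once.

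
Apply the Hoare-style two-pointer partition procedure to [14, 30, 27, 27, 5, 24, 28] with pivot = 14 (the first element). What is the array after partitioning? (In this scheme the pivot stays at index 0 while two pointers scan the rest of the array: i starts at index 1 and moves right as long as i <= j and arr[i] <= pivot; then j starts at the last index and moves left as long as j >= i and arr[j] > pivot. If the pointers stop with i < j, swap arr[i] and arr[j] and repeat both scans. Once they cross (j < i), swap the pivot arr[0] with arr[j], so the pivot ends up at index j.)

Hoare-style two-pointer partition with pivot = 14:

Initial array: [14, 30, 27, 27, 5, 24, 28]

Pointers start at i = 1, j = 6.
i stops at index 1 (arr[1]=30 > 14), j stops at index 4 (arr[4]=5 <= 14): swap arr[1] and arr[4], array becomes [14, 5, 27, 27, 30, 24, 28]
i ends at 2, j ends at 1: the pointers have crossed (j < i), so scanning stops.

Swap pivot arr[0] with arr[1] to place pivot at position 1: [5, 14, 27, 27, 30, 24, 28]
Pivot position: 1

After partitioning with pivot 14, the array becomes [5, 14, 27, 27, 30, 24, 28]. The pivot is placed at index 1. All elements to the left of the pivot are <= 14, and all elements to the right are > 14.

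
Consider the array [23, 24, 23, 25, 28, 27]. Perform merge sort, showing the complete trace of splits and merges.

Merge sort trace:

Split: [23, 24, 23, 25, 28, 27] -> [23, 24, 23] and [25, 28, 27]
  Split: [23, 24, 23] -> [23] and [24, 23]
    Split: [24, 23] -> [24] and [23]
    Merge: [24] + [23] -> [23, 24]
  Merge: [23] + [23, 24] -> [23, 23, 24]
  Split: [25, 28, 27] -> [25] and [28, 27]
    Split: [28, 27] -> [28] and [27]
    Merge: [28] + [27] -> [27, 28]
  Merge: [25] + [27, 28] -> [25, 27, 28]
Merge: [23, 23, 24] + [25, 27, 28] -> [23, 23, 24, 25, 27, 28]

Final sorted array: [23, 23, 24, 25, 27, 28]

The merge sort proceeds by recursively splitting the array and merging sorted halves.
After all merges, the sorted array is [23, 23, 24, 25, 27, 28].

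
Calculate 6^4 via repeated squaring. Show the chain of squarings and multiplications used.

Computing 6^4 by squaring (build up from 6^1; each line after the first costs one multiplication):

6^1 = 6
6^2 = (6^1)^2 = 6^2 = 36
6^4 = (6^2)^2 = 36^2 = 1296

Result: 1296
Multiplications needed: 2 (2 lines after 6^1)

6^4 = 1296. Using exponentiation by squaring, this requires 2 multiplications. The key idea: if the exponent is even, square the half-power; if odd, multiply by the base once.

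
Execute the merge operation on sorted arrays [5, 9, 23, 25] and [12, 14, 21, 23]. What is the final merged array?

Merging process:

Compare 5 vs 12: take 5 from left. Merged: [5]
Compare 9 vs 12: take 9 from left. Merged: [5, 9]
Compare 23 vs 12: take 12 from right. Merged: [5, 9, 12]
Compare 23 vs 14: take 14 from right. Merged: [5, 9, 12, 14]
Compare 23 vs 21: take 21 from right. Merged: [5, 9, 12, 14, 21]
Compare 23 vs 23: take 23 from left. Merged: [5, 9, 12, 14, 21, 23]
Compare 25 vs 23: take 23 from right. Merged: [5, 9, 12, 14, 21, 23, 23]
Append remaining from left: [25]. Merged: [5, 9, 12, 14, 21, 23, 23, 25]

Final merged array: [5, 9, 12, 14, 21, 23, 23, 25]
Total comparisons: 7

The merged array is [5, 9, 12, 14, 21, 23, 23, 25], requiring 7 comparisons. The merge step runs in O(n) time where n is the total number of elements.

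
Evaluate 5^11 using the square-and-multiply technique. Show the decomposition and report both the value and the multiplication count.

Computing 5^11 by squaring (build up from 5^1; each line after the first costs one multiplication):

5^1 = 5
5^2 = (5^1)^2 = 5^2 = 25
5^4 = (5^2)^2 = 25^2 = 625
5^5 = 5 * 5^4 = 5 * 625 = 3125
5^10 = (5^5)^2 = 3125^2 = 9765625
5^11 = 5 * 5^10 = 5 * 9765625 = 48828125

Result: 48828125
Multiplications needed: 5 (5 lines after 5^1)

5^11 = 48828125. Using exponentiation by squaring, this requires 5 multiplications. The key idea: if the exponent is even, square the half-power; if odd, multiply by the base once.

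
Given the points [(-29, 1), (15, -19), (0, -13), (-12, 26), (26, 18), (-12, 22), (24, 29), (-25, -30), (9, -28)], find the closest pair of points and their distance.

Computing all pairwise distances among 9 points:

d((-29, 1), (15, -19)) = 48.3322
d((-29, 1), (0, -13)) = 32.2025
d((-29, 1), (-12, 26)) = 30.2324
d((-29, 1), (26, 18)) = 57.5674
d((-29, 1), (-12, 22)) = 27.0185
d((-29, 1), (24, 29)) = 59.9416
d((-29, 1), (-25, -30)) = 31.257
d((-29, 1), (9, -28)) = 47.8017
d((15, -19), (0, -13)) = 16.1555
d((15, -19), (-12, 26)) = 52.4786
d((15, -19), (26, 18)) = 38.6005
d((15, -19), (-12, 22)) = 49.0918
d((15, -19), (24, 29)) = 48.8365
d((15, -19), (-25, -30)) = 41.4849
d((15, -19), (9, -28)) = 10.8167
d((0, -13), (-12, 26)) = 40.8044
d((0, -13), (26, 18)) = 40.4599
d((0, -13), (-12, 22)) = 37.0
d((0, -13), (24, 29)) = 48.3735
d((0, -13), (-25, -30)) = 30.2324
d((0, -13), (9, -28)) = 17.4929
d((-12, 26), (26, 18)) = 38.833
d((-12, 26), (-12, 22)) = 4.0 <-- minimum
d((-12, 26), (24, 29)) = 36.1248
d((-12, 26), (-25, -30)) = 57.4891
d((-12, 26), (9, -28)) = 57.9396
d((26, 18), (-12, 22)) = 38.2099
d((26, 18), (24, 29)) = 11.1803
d((26, 18), (-25, -30)) = 70.0357
d((26, 18), (9, -28)) = 49.0408
d((-12, 22), (24, 29)) = 36.6742
d((-12, 22), (-25, -30)) = 53.6004
d((-12, 22), (9, -28)) = 54.231
d((24, 29), (-25, -30)) = 76.6942
d((24, 29), (9, -28)) = 58.9406
d((-25, -30), (9, -28)) = 34.0588

Closest pair: (-12, 26) and (-12, 22) with distance 4.0

The closest pair is (-12, 26) and (-12, 22) with Euclidean distance 4.0. For 9 points, brute-force pairwise comparison is shown above. For large n, the divide-and-conquer algorithm (sort by x, recurse on halves, check the dividing strip) achieves O(n log n).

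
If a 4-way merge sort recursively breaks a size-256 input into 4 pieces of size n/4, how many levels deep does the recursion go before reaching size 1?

For divide and conquer with division factor 4:

Problem sizes at each level:
Level 0: 256
Level 1: 64
Level 2: 16
Level 3: 4
Level 4: 1

The root is level 0 and the size-1 base case is level 4 (the tree spans levels 0 through 4, i.e. 5 levels counting the root), so the depth is the number of divisions: log_4(256) = 4

The recursion tree depth is log_4(256) = 4. At each level, the problem size is divided by 4, so it takes 4 divisions to reduce to a base case of size 1. The algorithm makes 4 recursive calls at each level.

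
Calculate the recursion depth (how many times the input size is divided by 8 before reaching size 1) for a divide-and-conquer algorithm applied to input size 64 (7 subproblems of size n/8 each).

For divide and conquer with division factor 8:

Problem sizes at each level:
Level 0: 64
Level 1: 8
Level 2: 1

The root is level 0 and the size-1 base case is level 2 (the tree spans levels 0 through 2, i.e. 3 levels counting the root), so the depth is the number of divisions: log_8(64) = 2

The recursion tree depth is log_8(64) = 2. At each level, the problem size is divided by 8, so it takes 2 divisions to reduce to a base case of size 1. The algorithm makes 7 recursive calls at each level.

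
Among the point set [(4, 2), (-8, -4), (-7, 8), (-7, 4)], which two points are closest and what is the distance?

Computing all pairwise distances among 4 points:

d((4, 2), (-8, -4)) = 13.4164
d((4, 2), (-7, 8)) = 12.53
d((4, 2), (-7, 4)) = 11.1803
d((-8, -4), (-7, 8)) = 12.0416
d((-8, -4), (-7, 4)) = 8.0623
d((-7, 8), (-7, 4)) = 4.0 <-- minimum

Closest pair: (-7, 8) and (-7, 4) with distance 4.0

The closest pair is (-7, 8) and (-7, 4) with Euclidean distance 4.0. For 4 points, brute-force pairwise comparison is shown above. For large n, the divide-and-conquer algorithm (sort by x, recurse on halves, check the dividing strip) achieves O(n log n).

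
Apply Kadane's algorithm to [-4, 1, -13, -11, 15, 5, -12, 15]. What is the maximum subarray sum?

Using Kadane's algorithm on [-4, 1, -13, -11, 15, 5, -12, 15]:

Scanning through the array:
Position 1 (value 1): max_ending_here = 1, max_so_far = 1
Position 2 (value -13): max_ending_here = -12, max_so_far = 1
Position 3 (value -11): max_ending_here = -11, max_so_far = 1
Position 4 (value 15): max_ending_here = 15, max_so_far = 15
Position 5 (value 5): max_ending_here = 20, max_so_far = 20
Position 6 (value -12): max_ending_here = 8, max_so_far = 20
Position 7 (value 15): max_ending_here = 23, max_so_far = 23

Maximum subarray: [15, 5, -12, 15]
Maximum sum: 23

The maximum subarray is [15, 5, -12, 15] with sum 23. This subarray runs from index 4 to index 7.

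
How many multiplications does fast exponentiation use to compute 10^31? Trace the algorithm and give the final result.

Computing 10^31 by squaring (build up from 10^1; each line after the first costs one multiplication):

10^1 = 10
10^2 = (10^1)^2 = 10^2 = 100
10^3 = 10 * 10^2 = 10 * 100 = 1000
10^6 = (10^3)^2 = 1000^2 = 1000000
10^7 = 10 * 10^6 = 10 * 1000000 = 10000000
10^14 = (10^7)^2 = 10000000^2 = 100000000000000
10^15 = 10 * 10^14 = 10 * 100000000000000 = 1000000000000000
10^30 = (10^15)^2 = 1000000000000000^2 = 1000000000000000000000000000000
10^31 = 10 * 10^30 = 10 * 1000000000000000000000000000000 = 10000000000000000000000000000000

Result: 10000000000000000000000000000000
Multiplications needed: 8 (8 lines after 10^1)

10^31 = 10000000000000000000000000000000. Using exponentiation by squaring, this requires 8 multiplications. The key idea: if the exponent is even, square the half-power; if odd, multiply by the base once.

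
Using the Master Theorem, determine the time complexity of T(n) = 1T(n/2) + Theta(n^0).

Master Theorem for T(n) = 1T(n/2) + O(n^0):

a = 1, b = 2, c = 0
log_b(a) = log_2(1) = 0.0000

Case 2: c = 0 = log_2(1) = 0.0000
T(n) = O(n^0 log n) = O(log n)

For T(n) = 1T(n/2) + O(n^0): log_2(1) = 0.0000. This is Case 2 of the Master Theorem (c = log_b(a), equal work at all levels), giving O(log n).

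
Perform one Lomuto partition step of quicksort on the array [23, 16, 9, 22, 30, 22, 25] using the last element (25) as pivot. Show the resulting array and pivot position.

Lomuto partition with pivot = 25:

Initial array: [23, 16, 9, 22, 30, 22, 25]

arr[0]=23 <= 25: swap with position 0, array becomes [23, 16, 9, 22, 30, 22, 25]
arr[1]=16 <= 25: swap with position 1, array becomes [23, 16, 9, 22, 30, 22, 25]
arr[2]=9 <= 25: swap with position 2, array becomes [23, 16, 9, 22, 30, 22, 25]
arr[3]=22 <= 25: swap with position 3, array becomes [23, 16, 9, 22, 30, 22, 25]
arr[4]=30 > 25: no swap
arr[5]=22 <= 25: swap with position 4, array becomes [23, 16, 9, 22, 22, 30, 25]

Place pivot at position 5: [23, 16, 9, 22, 22, 25, 30]
Pivot position: 5

After partitioning with pivot 25, the array becomes [23, 16, 9, 22, 22, 25, 30]. The pivot is placed at index 5. All elements to the left of the pivot are <= 25, and all elements to the right are > 25.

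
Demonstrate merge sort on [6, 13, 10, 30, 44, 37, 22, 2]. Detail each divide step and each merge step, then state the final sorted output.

Merge sort trace:

Split: [6, 13, 10, 30, 44, 37, 22, 2] -> [6, 13, 10, 30] and [44, 37, 22, 2]
  Split: [6, 13, 10, 30] -> [6, 13] and [10, 30]
    Split: [6, 13] -> [6] and [13]
    Merge: [6] + [13] -> [6, 13]
    Split: [10, 30] -> [10] and [30]
    Merge: [10] + [30] -> [10, 30]
  Merge: [6, 13] + [10, 30] -> [6, 10, 13, 30]
  Split: [44, 37, 22, 2] -> [44, 37] and [22, 2]
    Split: [44, 37] -> [44] and [37]
    Merge: [44] + [37] -> [37, 44]
    Split: [22, 2] -> [22] and [2]
    Merge: [22] + [2] -> [2, 22]
  Merge: [37, 44] + [2, 22] -> [2, 22, 37, 44]
Merge: [6, 10, 13, 30] + [2, 22, 37, 44] -> [2, 6, 10, 13, 22, 30, 37, 44]

Final sorted array: [2, 6, 10, 13, 22, 30, 37, 44]

The merge sort proceeds by recursively splitting the array and merging sorted halves.
After all merges, the sorted array is [2, 6, 10, 13, 22, 30, 37, 44].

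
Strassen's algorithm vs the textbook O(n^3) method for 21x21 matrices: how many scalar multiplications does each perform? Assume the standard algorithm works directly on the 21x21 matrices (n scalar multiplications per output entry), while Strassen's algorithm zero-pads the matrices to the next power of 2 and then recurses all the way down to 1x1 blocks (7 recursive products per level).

Matrix multiplication for 21x21 matrices:

Strassen's algorithm requires power-of-2 dimensions. Pad 21x21 to 32x32 (next power of 2).

Standard algorithm: 21^3 = 9261 multiplications
Strassen's algorithm: 7^(log2(32)) = 7^5 = 16807 multiplications
Difference: 9261 - 16807 = -7546 (Strassen uses MORE here due to padding overhead — for small or just-over-power-of-2 n, padding can outweigh the per-level savings)

Standard: 9261 multiplications (21^3). Strassen: 16807 multiplications (7^5, after padding to 32x32). Strassen reduces 8 recursive multiplications to 7 at each level.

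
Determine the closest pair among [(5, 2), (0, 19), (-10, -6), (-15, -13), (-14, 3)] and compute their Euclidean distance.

Computing all pairwise distances among 5 points:

d((5, 2), (0, 19)) = 17.72
d((5, 2), (-10, -6)) = 17.0
d((5, 2), (-15, -13)) = 25.0
d((5, 2), (-14, 3)) = 19.0263
d((0, 19), (-10, -6)) = 26.9258
d((0, 19), (-15, -13)) = 35.3412
d((0, 19), (-14, 3)) = 21.2603
d((-10, -6), (-15, -13)) = 8.6023 <-- minimum
d((-10, -6), (-14, 3)) = 9.8489
d((-15, -13), (-14, 3)) = 16.0312

Closest pair: (-10, -6) and (-15, -13) with distance 8.6023

The closest pair is (-10, -6) and (-15, -13) with Euclidean distance 8.6023. For 5 points, brute-force pairwise comparison is shown above. For large n, the divide-and-conquer algorithm (sort by x, recurse on halves, check the dividing strip) achieves O(n log n).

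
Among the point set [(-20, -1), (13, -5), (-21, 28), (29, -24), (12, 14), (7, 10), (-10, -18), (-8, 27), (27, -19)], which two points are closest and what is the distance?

Computing all pairwise distances among 9 points:

d((-20, -1), (13, -5)) = 33.2415
d((-20, -1), (-21, 28)) = 29.0172
d((-20, -1), (29, -24)) = 54.1295
d((-20, -1), (12, 14)) = 35.3412
d((-20, -1), (7, 10)) = 29.1548
d((-20, -1), (-10, -18)) = 19.7231
d((-20, -1), (-8, 27)) = 30.4631
d((-20, -1), (27, -19)) = 50.3289
d((13, -5), (-21, 28)) = 47.3814
d((13, -5), (29, -24)) = 24.8395
d((13, -5), (12, 14)) = 19.0263
d((13, -5), (7, 10)) = 16.1555
d((13, -5), (-10, -18)) = 26.4197
d((13, -5), (-8, 27)) = 38.2753
d((13, -5), (27, -19)) = 19.799
d((-21, 28), (29, -24)) = 72.1388
d((-21, 28), (12, 14)) = 35.8469
d((-21, 28), (7, 10)) = 33.2866
d((-21, 28), (-10, -18)) = 47.2969
d((-21, 28), (-8, 27)) = 13.0384
d((-21, 28), (27, -19)) = 67.1789
d((29, -24), (12, 14)) = 41.6293
d((29, -24), (7, 10)) = 40.4969
d((29, -24), (-10, -18)) = 39.4588
d((29, -24), (-8, 27)) = 63.0079
d((29, -24), (27, -19)) = 5.3852 <-- minimum
d((12, 14), (7, 10)) = 6.4031
d((12, 14), (-10, -18)) = 38.833
d((12, 14), (-8, 27)) = 23.8537
d((12, 14), (27, -19)) = 36.2491
d((7, 10), (-10, -18)) = 32.7567
d((7, 10), (-8, 27)) = 22.6716
d((7, 10), (27, -19)) = 35.2278
d((-10, -18), (-8, 27)) = 45.0444
d((-10, -18), (27, -19)) = 37.0135
d((-8, 27), (27, -19)) = 57.8014

Closest pair: (29, -24) and (27, -19) with distance 5.3852

The closest pair is (29, -24) and (27, -19) with Euclidean distance 5.3852. For 9 points, brute-force pairwise comparison is shown above. For large n, the divide-and-conquer algorithm (sort by x, recurse on halves, check the dividing strip) achieves O(n log n).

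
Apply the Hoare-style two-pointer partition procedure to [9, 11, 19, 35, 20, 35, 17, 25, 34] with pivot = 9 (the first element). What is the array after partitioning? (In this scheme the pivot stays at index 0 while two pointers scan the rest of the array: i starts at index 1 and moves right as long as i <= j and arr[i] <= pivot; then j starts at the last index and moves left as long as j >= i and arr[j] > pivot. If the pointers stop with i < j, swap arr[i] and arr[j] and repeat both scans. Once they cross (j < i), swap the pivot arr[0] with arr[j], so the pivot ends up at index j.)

Hoare-style two-pointer partition with pivot = 9:

Initial array: [9, 11, 19, 35, 20, 35, 17, 25, 34]

Pointers start at i = 1, j = 8.
i ends at 1, j ends at 0: the pointers have crossed (j < i), so scanning stops.

j = 0, so swapping arr[0] with arr[j] leaves the pivot at position 0: [9, 11, 19, 35, 20, 35, 17, 25, 34]
Pivot position: 0

After partitioning with pivot 9, the array becomes [9, 11, 19, 35, 20, 35, 17, 25, 34]. The pivot is placed at index 0. All elements to the left of the pivot are <= 9, and all elements to the right are > 9.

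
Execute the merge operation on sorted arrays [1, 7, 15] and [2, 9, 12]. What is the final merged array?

Merging process:

Compare 1 vs 2: take 1 from left. Merged: [1]
Compare 7 vs 2: take 2 from right. Merged: [1, 2]
Compare 7 vs 9: take 7 from left. Merged: [1, 2, 7]
Compare 15 vs 9: take 9 from right. Merged: [1, 2, 7, 9]
Compare 15 vs 12: take 12 from right. Merged: [1, 2, 7, 9, 12]
Append remaining from left: [15]. Merged: [1, 2, 7, 9, 12, 15]

Final merged array: [1, 2, 7, 9, 12, 15]
Total comparisons: 5

The merged array is [1, 2, 7, 9, 12, 15], requiring 5 comparisons. The merge step runs in O(n) time where n is the total number of elements.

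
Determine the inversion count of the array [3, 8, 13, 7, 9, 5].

Finding inversions in [3, 8, 13, 7, 9, 5]:

(1, 3): arr[1]=8 > arr[3]=7
(1, 5): arr[1]=8 > arr[5]=5
(2, 3): arr[2]=13 > arr[3]=7
(2, 4): arr[2]=13 > arr[4]=9
(2, 5): arr[2]=13 > arr[5]=5
(3, 5): arr[3]=7 > arr[5]=5
(4, 5): arr[4]=9 > arr[5]=5

Total inversions: 7

The array has 7 inversion(s): (1,3), (1,5), (2,3), (2,4), (2,5), (3,5), (4,5). Each pair (i,j) satisfies i < j and arr[i] > arr[j].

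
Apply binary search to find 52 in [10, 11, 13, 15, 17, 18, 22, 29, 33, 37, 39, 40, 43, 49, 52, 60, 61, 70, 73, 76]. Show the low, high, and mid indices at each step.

Binary search for 52 in [10, 11, 13, 15, 17, 18, 22, 29, 33, 37, 39, 40, 43, 49, 52, 60, 61, 70, 73, 76]:

lo=0, hi=19, mid=9, arr[mid]=37 -> 37 < 52, search right half
lo=10, hi=19, mid=14, arr[mid]=52 -> Found target at index 14!

Binary search finds 52 at index 14 after 2 comparisons. The search repeatedly halves the search space by comparing with the middle element.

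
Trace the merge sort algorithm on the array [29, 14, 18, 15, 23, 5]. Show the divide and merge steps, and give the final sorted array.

Merge sort trace:

Split: [29, 14, 18, 15, 23, 5] -> [29, 14, 18] and [15, 23, 5]
  Split: [29, 14, 18] -> [29] and [14, 18]
    Split: [14, 18] -> [14] and [18]
    Merge: [14] + [18] -> [14, 18]
  Merge: [29] + [14, 18] -> [14, 18, 29]
  Split: [15, 23, 5] -> [15] and [23, 5]
    Split: [23, 5] -> [23] and [5]
    Merge: [23] + [5] -> [5, 23]
  Merge: [15] + [5, 23] -> [5, 15, 23]
Merge: [14, 18, 29] + [5, 15, 23] -> [5, 14, 15, 18, 23, 29]

Final sorted array: [5, 14, 15, 18, 23, 29]

The merge sort proceeds by recursively splitting the array and merging sorted halves.
After all merges, the sorted array is [5, 14, 15, 18, 23, 29].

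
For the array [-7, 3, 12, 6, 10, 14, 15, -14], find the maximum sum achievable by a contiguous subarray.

Using Kadane's algorithm on [-7, 3, 12, 6, 10, 14, 15, -14]:

Scanning through the array:
Position 1 (value 3): max_ending_here = 3, max_so_far = 3
Position 2 (value 12): max_ending_here = 15, max_so_far = 15
Position 3 (value 6): max_ending_here = 21, max_so_far = 21
Position 4 (value 10): max_ending_here = 31, max_so_far = 31
Position 5 (value 14): max_ending_here = 45, max_so_far = 45
Position 6 (value 15): max_ending_here = 60, max_so_far = 60
Position 7 (value -14): max_ending_here = 46, max_so_far = 60

Maximum subarray: [3, 12, 6, 10, 14, 15]
Maximum sum: 60

The maximum subarray is [3, 12, 6, 10, 14, 15] with sum 60. This subarray runs from index 1 to index 6.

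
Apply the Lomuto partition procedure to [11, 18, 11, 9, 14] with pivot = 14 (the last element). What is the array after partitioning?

Lomuto partition with pivot = 14:

Initial array: [11, 18, 11, 9, 14]

arr[0]=11 <= 14: swap with position 0, array becomes [11, 18, 11, 9, 14]
arr[1]=18 > 14: no swap
arr[2]=11 <= 14: swap with position 1, array becomes [11, 11, 18, 9, 14]
arr[3]=9 <= 14: swap with position 2, array becomes [11, 11, 9, 18, 14]

Place pivot at position 3: [11, 11, 9, 14, 18]
Pivot position: 3

After partitioning with pivot 14, the array becomes [11, 11, 9, 14, 18]. The pivot is placed at index 3. All elements to the left of the pivot are <= 14, and all elements to the right are > 14.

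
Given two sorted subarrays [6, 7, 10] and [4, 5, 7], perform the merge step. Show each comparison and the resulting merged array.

Merging process:

Compare 6 vs 4: take 4 from right. Merged: [4]
Compare 6 vs 5: take 5 from right. Merged: [4, 5]
Compare 6 vs 7: take 6 from left. Merged: [4, 5, 6]
Compare 7 vs 7: take 7 from left. Merged: [4, 5, 6, 7]
Compare 10 vs 7: take 7 from right. Merged: [4, 5, 6, 7, 7]
Append remaining from left: [10]. Merged: [4, 5, 6, 7, 7, 10]

Final merged array: [4, 5, 6, 7, 7, 10]
Total comparisons: 5

The merged array is [4, 5, 6, 7, 7, 10], requiring 5 comparisons. The merge step runs in O(n) time where n is the total number of elements.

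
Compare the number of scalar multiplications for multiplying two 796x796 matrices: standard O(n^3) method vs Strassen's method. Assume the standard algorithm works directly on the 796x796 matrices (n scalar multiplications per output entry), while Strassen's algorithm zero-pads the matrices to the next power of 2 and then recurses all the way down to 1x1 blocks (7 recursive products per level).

Matrix multiplication for 796x796 matrices:

Strassen's algorithm requires power-of-2 dimensions. Pad 796x796 to 1024x1024 (next power of 2).

Standard algorithm: 796^3 = 504358336 multiplications
Strassen's algorithm: 7^(log2(1024)) = 7^10 = 282475249 multiplications
Savings: 504358336 - 282475249 = 221883087 multiplications

Standard: 504358336 multiplications (796^3). Strassen: 282475249 multiplications (7^10, after padding to 1024x1024). Strassen reduces 8 recursive multiplications to 7 at each level.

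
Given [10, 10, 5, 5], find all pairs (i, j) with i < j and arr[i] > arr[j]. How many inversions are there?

Finding inversions in [10, 10, 5, 5]:

(0, 2): arr[0]=10 > arr[2]=5
(0, 3): arr[0]=10 > arr[3]=5
(1, 2): arr[1]=10 > arr[2]=5
(1, 3): arr[1]=10 > arr[3]=5

Total inversions: 4

The array has 4 inversion(s): (0,2), (0,3), (1,2), (1,3). Each pair (i,j) satisfies i < j and arr[i] > arr[j].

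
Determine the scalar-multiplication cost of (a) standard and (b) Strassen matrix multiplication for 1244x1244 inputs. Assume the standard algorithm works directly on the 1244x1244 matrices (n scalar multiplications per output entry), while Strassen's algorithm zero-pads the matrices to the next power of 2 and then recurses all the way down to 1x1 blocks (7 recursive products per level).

Matrix multiplication for 1244x1244 matrices:

Strassen's algorithm requires power-of-2 dimensions. Pad 1244x1244 to 2048x2048 (next power of 2).

Standard algorithm: 1244^3 = 1925134784 multiplications
Strassen's algorithm: 7^(log2(2048)) = 7^11 = 1977326743 multiplications
Difference: 1925134784 - 1977326743 = -52191959 (Strassen uses MORE here due to padding overhead — for small or just-over-power-of-2 n, padding can outweigh the per-level savings)

Standard: 1925134784 multiplications (1244^3). Strassen: 1977326743 multiplications (7^11, after padding to 2048x2048). Strassen reduces 8 recursive multiplications to 7 at each level.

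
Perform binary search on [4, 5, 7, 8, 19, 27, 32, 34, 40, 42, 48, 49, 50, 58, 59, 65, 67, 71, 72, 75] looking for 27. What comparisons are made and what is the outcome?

Binary search for 27 in [4, 5, 7, 8, 19, 27, 32, 34, 40, 42, 48, 49, 50, 58, 59, 65, 67, 71, 72, 75]:

lo=0, hi=19, mid=9, arr[mid]=42 -> 42 > 27, search left half
lo=0, hi=8, mid=4, arr[mid]=19 -> 19 < 27, search right half
lo=5, hi=8, mid=6, arr[mid]=32 -> 32 > 27, search left half
lo=5, hi=5, mid=5, arr[mid]=27 -> Found target at index 5!

Binary search finds 27 at index 5 after 4 comparisons. The search repeatedly halves the search space by comparing with the middle element.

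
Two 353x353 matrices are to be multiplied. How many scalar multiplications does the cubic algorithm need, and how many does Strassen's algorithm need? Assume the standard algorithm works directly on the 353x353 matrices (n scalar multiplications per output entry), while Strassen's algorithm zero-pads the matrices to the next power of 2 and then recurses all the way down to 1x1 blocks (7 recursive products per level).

Matrix multiplication for 353x353 matrices:

Strassen's algorithm requires power-of-2 dimensions. Pad 353x353 to 512x512 (next power of 2).

Standard algorithm: 353^3 = 43986977 multiplications
Strassen's algorithm: 7^(log2(512)) = 7^9 = 40353607 multiplications
Savings: 43986977 - 40353607 = 3633370 multiplications

Standard: 43986977 multiplications (353^3). Strassen: 40353607 multiplications (7^9, after padding to 512x512). Strassen reduces 8 recursive multiplications to 7 at each level.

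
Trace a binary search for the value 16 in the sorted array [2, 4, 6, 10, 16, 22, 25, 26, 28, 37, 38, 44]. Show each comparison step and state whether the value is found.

Binary search for 16 in [2, 4, 6, 10, 16, 22, 25, 26, 28, 37, 38, 44]:

lo=0, hi=11, mid=5, arr[mid]=22 -> 22 > 16, search left half
lo=0, hi=4, mid=2, arr[mid]=6 -> 6 < 16, search right half
lo=3, hi=4, mid=3, arr[mid]=10 -> 10 < 16, search right half
lo=4, hi=4, mid=4, arr[mid]=16 -> Found target at index 4!

Binary search finds 16 at index 4 after 4 comparisons. The search repeatedly halves the search space by comparing with the middle element.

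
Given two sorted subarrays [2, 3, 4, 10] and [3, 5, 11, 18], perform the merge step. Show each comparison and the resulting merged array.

Merging process:

Compare 2 vs 3: take 2 from left. Merged: [2]
Compare 3 vs 3: take 3 from left. Merged: [2, 3]
Compare 4 vs 3: take 3 from right. Merged: [2, 3, 3]
Compare 4 vs 5: take 4 from left. Merged: [2, 3, 3, 4]
Compare 10 vs 5: take 5 from right. Merged: [2, 3, 3, 4, 5]
Compare 10 vs 11: take 10 from left. Merged: [2, 3, 3, 4, 5, 10]
Append remaining from right: [11, 18]. Merged: [2, 3, 3, 4, 5, 10, 11, 18]

Final merged array: [2, 3, 3, 4, 5, 10, 11, 18]
Total comparisons: 6

The merged array is [2, 3, 3, 4, 5, 10, 11, 18], requiring 6 comparisons. The merge step runs in O(n) time where n is the total number of elements.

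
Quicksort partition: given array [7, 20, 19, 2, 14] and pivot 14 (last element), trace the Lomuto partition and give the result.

Lomuto partition with pivot = 14:

Initial array: [7, 20, 19, 2, 14]

arr[0]=7 <= 14: swap with position 0, array becomes [7, 20, 19, 2, 14]
arr[1]=20 > 14: no swap
arr[2]=19 > 14: no swap
arr[3]=2 <= 14: swap with position 1, array becomes [7, 2, 19, 20, 14]

Place pivot at position 2: [7, 2, 14, 20, 19]
Pivot position: 2

After partitioning with pivot 14, the array becomes [7, 2, 14, 20, 19]. The pivot is placed at index 2. All elements to the left of the pivot are <= 14, and all elements to the right are > 14.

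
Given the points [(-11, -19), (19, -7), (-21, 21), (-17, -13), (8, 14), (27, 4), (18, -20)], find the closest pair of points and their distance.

Computing all pairwise distances among 7 points:

d((-11, -19), (19, -7)) = 32.311
d((-11, -19), (-21, 21)) = 41.2311
d((-11, -19), (-17, -13)) = 8.4853 <-- minimum
d((-11, -19), (8, 14)) = 38.0789
d((-11, -19), (27, 4)) = 44.4185
d((-11, -19), (18, -20)) = 29.0172
d((19, -7), (-21, 21)) = 48.8262
d((19, -7), (-17, -13)) = 36.4966
d((19, -7), (8, 14)) = 23.7065
d((19, -7), (27, 4)) = 13.6015
d((19, -7), (18, -20)) = 13.0384
d((-21, 21), (-17, -13)) = 34.2345
d((-21, 21), (8, 14)) = 29.8329
d((-21, 21), (27, 4)) = 50.9215
d((-21, 21), (18, -20)) = 56.5862
d((-17, -13), (8, 14)) = 36.7967
d((-17, -13), (27, 4)) = 47.1699
d((-17, -13), (18, -20)) = 35.6931
d((8, 14), (27, 4)) = 21.4709
d((8, 14), (18, -20)) = 35.4401
d((27, 4), (18, -20)) = 25.632

Closest pair: (-11, -19) and (-17, -13) with distance 8.4853

The closest pair is (-11, -19) and (-17, -13) with Euclidean distance 8.4853. For 7 points, brute-force pairwise comparison is shown above. For large n, the divide-and-conquer algorithm (sort by x, recurse on halves, check the dividing strip) achieves O(n log n).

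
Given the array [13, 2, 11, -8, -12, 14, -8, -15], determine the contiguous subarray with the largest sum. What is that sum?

Using Kadane's algorithm on [13, 2, 11, -8, -12, 14, -8, -15]:

Scanning through the array:
Position 1 (value 2): max_ending_here = 15, max_so_far = 15
Position 2 (value 11): max_ending_here = 26, max_so_far = 26
Position 3 (value -8): max_ending_here = 18, max_so_far = 26
Position 4 (value -12): max_ending_here = 6, max_so_far = 26
Position 5 (value 14): max_ending_here = 20, max_so_far = 26
Position 6 (value -8): max_ending_here = 12, max_so_far = 26
Position 7 (value -15): max_ending_here = -3, max_so_far = 26

Maximum subarray: [13, 2, 11]
Maximum sum: 26

The maximum subarray is [13, 2, 11] with sum 26. This subarray runs from index 0 to index 2.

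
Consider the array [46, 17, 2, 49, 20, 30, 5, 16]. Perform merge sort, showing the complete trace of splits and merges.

Merge sort trace:

Split: [46, 17, 2, 49, 20, 30, 5, 16] -> [46, 17, 2, 49] and [20, 30, 5, 16]
  Split: [46, 17, 2, 49] -> [46, 17] and [2, 49]
    Split: [46, 17] -> [46] and [17]
    Merge: [46] + [17] -> [17, 46]
    Split: [2, 49] -> [2] and [49]
    Merge: [2] + [49] -> [2, 49]
  Merge: [17, 46] + [2, 49] -> [2, 17, 46, 49]
  Split: [20, 30, 5, 16] -> [20, 30] and [5, 16]
    Split: [20, 30] -> [20] and [30]
    Merge: [20] + [30] -> [20, 30]
    Split: [5, 16] -> [5] and [16]
    Merge: [5] + [16] -> [5, 16]
  Merge: [20, 30] + [5, 16] -> [5, 16, 20, 30]
Merge: [2, 17, 46, 49] + [5, 16, 20, 30] -> [2, 5, 16, 17, 20, 30, 46, 49]

Final sorted array: [2, 5, 16, 17, 20, 30, 46, 49]

The merge sort proceeds by recursively splitting the array and merging sorted halves.
After all merges, the sorted array is [2, 5, 16, 17, 20, 30, 46, 49].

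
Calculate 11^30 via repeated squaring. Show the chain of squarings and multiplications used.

Computing 11^30 by squaring (build up from 11^1; each line after the first costs one multiplication):

11^1 = 11
11^2 = (11^1)^2 = 11^2 = 121
11^3 = 11 * 11^2 = 11 * 121 = 1331
11^6 = (11^3)^2 = 1331^2 = 1771561
11^7 = 11 * 11^6 = 11 * 1771561 = 19487171
11^14 = (11^7)^2 = 19487171^2 = 379749833583241
11^15 = 11 * 11^14 = 11 * 379749833583241 = 4177248169415651
11^30 = (11^15)^2 = 4177248169415651^2 = 17449402268886407318558803753801

Result: 17449402268886407318558803753801
Multiplications needed: 7 (7 lines after 11^1)

11^30 = 17449402268886407318558803753801. Using exponentiation by squaring, this requires 7 multiplications. The key idea: if the exponent is even, square the half-power; if odd, multiply by the base once.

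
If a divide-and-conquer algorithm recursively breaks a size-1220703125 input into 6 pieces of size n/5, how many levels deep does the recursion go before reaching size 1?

For divide and conquer with division factor 5:

Problem sizes at each level:
Level 0: 1220703125
Level 1: 244140625
Level 2: 48828125
Level 3: 9765625
Level 4: 1953125
Level 5: 390625
Level 6: 78125
Level 7: 15625
Level 8: 3125
Level 9: 625
Level 10: 125
Level 11: 25
Level 12: 5
Level 13: 1

The root is level 0 and the size-1 base case is level 13 (the tree spans levels 0 through 13, i.e. 14 levels counting the root), so the depth is the number of divisions: log_5(1220703125) = 13

The recursion tree depth is log_5(1220703125) = 13. At each level, the problem size is divided by 5, so it takes 13 divisions to reduce to a base case of size 1. The algorithm makes 6 recursive calls at each level.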